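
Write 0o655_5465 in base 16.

0x1ADB35

Each octal digit is 3 bits: 6=110 5=101 5=101 5=101 4=100 6=110 5=101.
Group the bits into nibbles: 0001 1010 1101 1011 0011 0101 → 1ADB35.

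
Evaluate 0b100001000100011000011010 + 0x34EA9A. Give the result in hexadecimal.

0xB930B4

0b100001000100011000011010 = 0x84461A in hexadecimal.
Add column by column in base 16, right to left:
  A+A = 4 carry 1
  1+9+1 = B
  6+A = 0 carry 1
  4+E+1 = 3 carry 1
  4+4+1 = 9
  8+3 = B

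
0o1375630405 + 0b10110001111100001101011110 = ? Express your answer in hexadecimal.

0xEBEF463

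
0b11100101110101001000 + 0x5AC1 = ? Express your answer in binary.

0b11101011100000001001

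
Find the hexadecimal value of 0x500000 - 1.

0x4fffff

The trailing 5 digits are 0, so subtracting 1 borrows through: they become F and the next digit up decrements.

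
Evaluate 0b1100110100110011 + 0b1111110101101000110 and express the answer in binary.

Add column by column in base 2, right to left:
  1+0 = 1
  1+1 = 0 carry 1
  0+1+1 = 0 carry 1
  0+0+1 = 1
  1+0 = 1
  1+0 = 1
  0+1 = 1
  0+0 = 0
  1+1 = 0 carry 1
  0+1+1 = 0 carry 1
  1+0+1 = 0 carry 1
  1+1+1 = 1 carry 1
  0+0+1 = 1
  0+1 = 1
  1+1 = 0 carry 1
  1+1+1 = 1 carry 1
  0+1+1 = 0 carry 1
  0+1+1 = 0 carry 1
  0+1+1 = 0 carry 1
  final carry 1

0b10001011100001111001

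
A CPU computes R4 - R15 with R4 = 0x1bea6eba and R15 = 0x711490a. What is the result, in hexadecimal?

0x14d925b0

Subtract column by column in base 16:
  a-a → 0
  b-0 → b
  e-9 → 5
  6-4 → 2
  a-1 → 9
  e-1 → d
  b-7 → 4
  1-0 → 1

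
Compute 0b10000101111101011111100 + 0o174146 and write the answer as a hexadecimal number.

0x43F362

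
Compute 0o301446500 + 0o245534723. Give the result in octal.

Add column by column in base 8, right to left:
  0+3 = 3
  0+2 = 2
  5+7 = 4 carry 1
  6+4+1 = 3 carry 1
  4+3+1 = 0 carry 1
  4+5+1 = 2 carry 1
  1+5+1 = 7
  0+4 = 4
  3+2 = 5

0o547203423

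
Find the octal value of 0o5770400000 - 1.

0o5770377777

The trailing 5 digits are 0, so subtracting 1 borrows through: they become 7 and the next digit up decrements.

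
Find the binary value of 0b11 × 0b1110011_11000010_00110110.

0b1010110110100011010100010

Multiply each base-2 digit by 3, carrying:
  0×3 = 0 → write 0
  1×3 = 3 → write 1 carry 1
  1×3+1 = 4 → write 0 carry 2
  0×3+2 = 2 → write 0 carry 1
  1×3+1 = 4 → write 0 carry 2
  1×3+2 = 5 → write 1 carry 2
  0×3+2 = 2 → write 0 carry 1
  0×3+1 = 1 → write 1
  0×3 = 0 → write 0
  1×3 = 3 → write 1 carry 1
  0×3+1 = 1 → write 1
  0×3 = 0 → write 0
  0×3 = 0 → write 0
  0×3 = 0 → write 0
  1×3 = 3 → write 1 carry 1
  1×3+1 = 4 → write 0 carry 2
  1×3+2 = 5 → write 1 carry 2
  1×3+2 = 5 → write 1 carry 2
  0×3+2 = 2 → write 0 carry 1
  0×3+1 = 1 → write 1
  1×3 = 3 → write 1 carry 1
  1×3+1 = 4 → write 0 carry 2
  1×3+2 = 5 → write 1 carry 2
  remaining carry: 10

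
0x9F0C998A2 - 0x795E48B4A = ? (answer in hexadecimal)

Subtract column by column in base 16:
  2-A → 8 (borrow)
  A-4-1 → 5
  8-B → D (borrow)
  9-8-1 → 0
  9-4 → 5
  C-E → E (borrow)
  0-5-1 → A (borrow)
  F-9-1 → 5
  9-7 → 2

0x25AE50D58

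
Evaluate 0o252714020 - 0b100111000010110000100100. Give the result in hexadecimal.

0x20f6bec

0o252714020 = 0x2ab9810 in hexadecimal.
0b100111000010110000100100 = 0x9c2c24 in hexadecimal.
Subtract column by column in base 16:
  0-4 → c (borrow)
  1-2-1 → e (borrow)
  8-c-1 → b (borrow)
  9-2-1 → 6
  b-c → f (borrow)
  a-9-1 → 0
  2-0 → 2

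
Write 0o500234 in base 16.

0x2809C

Each octal digit is 3 bits: 5=101 0=000 0=000 2=010 3=011 4=100.
Group the bits into nibbles: 0010 1000 0000 1001 1100 → 2809C.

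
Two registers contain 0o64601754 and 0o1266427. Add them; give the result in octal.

0o66070403

Add column by column in base 8, right to left:
  4+7 = 3 carry 1
  5+2+1 = 0 carry 1
  7+4+1 = 4 carry 1
  1+6+1 = 0 carry 1
  0+6+1 = 7
  6+2 = 0 carry 1
  4+1+1 = 6
  6+0 = 6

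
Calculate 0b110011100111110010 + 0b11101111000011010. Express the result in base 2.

Add column by column in base 2, right to left:
  0+0 = 0
  1+1 = 0 carry 1
  0+0+1 = 1
  0+1 = 1
  1+1 = 0 carry 1
  1+0+1 = 0 carry 1
  1+0+1 = 0 carry 1
  1+0+1 = 0 carry 1
  1+0+1 = 0 carry 1
  0+1+1 = 0 carry 1
  0+1+1 = 0 carry 1
  1+1+1 = 1 carry 1
  1+1+1 = 1 carry 1
  1+0+1 = 0 carry 1
  0+1+1 = 0 carry 1
  0+1+1 = 0 carry 1
  1+1+1 = 1 carry 1
  1+0+1 = 0 carry 1
  final carry 1

0b1010001100000001100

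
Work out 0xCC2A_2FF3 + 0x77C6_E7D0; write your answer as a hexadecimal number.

Add column by column in base 16, right to left:
  3+0 = 3
  F+D = C carry 1
  F+7+1 = 7 carry 1
  2+E+1 = 1 carry 1
  A+6+1 = 1 carry 1
  2+C+1 = F
  C+7 = 3 carry 1
  C+7+1 = 4 carry 1
  final carry 1

0x143F117C3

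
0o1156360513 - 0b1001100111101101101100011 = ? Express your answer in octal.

0b1001100111101101101100011 = 0o114755543 in octal.
Subtract column by column in base 8:
  3-3 → 0
  1-4 → 5 (borrow)
  5-5-1 → 7 (borrow)
  0-5-1 → 2 (borrow)
  6-5-1 → 0
  3-7 → 4 (borrow)
  6-4-1 → 1
  5-1 → 4
  1-1 → 0
  1-0 → 1

0o1041402750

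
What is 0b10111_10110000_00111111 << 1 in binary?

Left shift by 1: append 1 zero bit.

0b1011110110000001111110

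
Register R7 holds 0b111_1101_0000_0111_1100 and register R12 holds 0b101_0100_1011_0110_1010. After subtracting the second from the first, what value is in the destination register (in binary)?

0b101000010100010010

Subtract column by column in base 2:
  0-0 → 0
  0-1 → 1 (borrow)
  1-0-1 → 0
  1-1 → 0
  1-0 → 1
  1-1 → 0
  1-1 → 0
  0-0 → 0
  0-1 → 1 (borrow)
  0-1-1 → 0 (borrow)
  0-0-1 → 1 (borrow)
  0-1-1 → 0 (borrow)
  1-0-1 → 0
  0-0 → 0
  1-1 → 0
  1-0 → 1
  1-1 → 0
  1-0 → 1
  1-1 → 0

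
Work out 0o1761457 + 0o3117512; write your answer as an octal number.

Add column by column in base 8, right to left:
  7+2 = 1 carry 1
  5+1+1 = 7
  4+5 = 1 carry 1
  1+7+1 = 1 carry 1
  6+1+1 = 0 carry 1
  7+1+1 = 1 carry 1
  1+3+1 = 5

0o5101171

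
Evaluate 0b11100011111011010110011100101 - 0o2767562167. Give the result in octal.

0o447544156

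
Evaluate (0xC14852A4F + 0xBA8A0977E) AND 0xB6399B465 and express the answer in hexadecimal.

0x321018045

Add column by column in base 16, right to left:
  F+E = D carry 1
  4+7+1 = C
  A+7 = 1 carry 1
  2+9+1 = C
  5+0 = 5
  8+A = 2 carry 1
  4+8+1 = D
  1+A = B
  C+B = 7 carry 1
  final carry 1
Sum = 0x17BD25C1CD; now AND with 0xB6399B465:
  1&0=0, 7&B=3, B&6=2, D&3=1, 2&9=0, 5&9=1, C&B=8, 1&4=0, C&6=4, D&5=5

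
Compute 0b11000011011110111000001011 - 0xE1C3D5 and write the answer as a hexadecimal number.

0b11000011011110111000001011 = 0x30DEE0B in hexadecimal.
Subtract column by column in base 16:
  B-5 → 6
  0-D → 3 (borrow)
  E-3-1 → A
  E-C → 2
  D-1 → C
  0-E → 2 (borrow)
  3-0-1 → 2

0x22C2A36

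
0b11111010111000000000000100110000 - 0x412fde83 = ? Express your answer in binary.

0b10111001101100000010001010101101

0x412fde83 = 0b1000001001011111101111010000011 in binary.
Subtract column by column in base 2:
  0-1 → 1 (borrow)
  0-1-1 → 0 (borrow)
  0-0-1 → 1 (borrow)
  0-0-1 → 1 (borrow)
  1-0-1 → 0
  1-0 → 1
  0-0 → 0
  0-1 → 1 (borrow)
  1-0-1 → 0
  0-1 → 1 (borrow)
  0-1-1 → 0 (borrow)
  0-1-1 → 0 (borrow)
  0-1-1 → 0 (borrow)
  0-0-1 → 1 (borrow)
  0-1-1 → 0 (borrow)
  0-1-1 → 0 (borrow)
  0-1-1 → 0 (borrow)
  0-1-1 → 0 (borrow)
  0-1-1 → 0 (borrow)
  0-1-1 → 0 (borrow)
  0-0-1 → 1 (borrow)
  1-1-1 → 1 (borrow)
  1-0-1 → 0
  1-0 → 1
  0-1 → 1 (borrow)
  1-0-1 → 0
  0-0 → 0
  1-0 → 1
  1-0 → 1
  1-0 → 1
  1-1 → 0
  1-0 → 1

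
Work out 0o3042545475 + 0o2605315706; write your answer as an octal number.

0o5650063403

Add column by column in base 8, right to left:
  5+6 = 3 carry 1
  7+0+1 = 0 carry 1
  4+7+1 = 4 carry 1
  5+5+1 = 3 carry 1
  4+1+1 = 6
  5+3 = 0 carry 1
  2+5+1 = 0 carry 1
  4+0+1 = 5
  0+6 = 6
  3+2 = 5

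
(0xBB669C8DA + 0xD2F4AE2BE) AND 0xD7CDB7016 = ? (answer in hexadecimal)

0x864902010

Add column by column in base 16, right to left:
  A+E = 8 carry 1
  D+B+1 = 9 carry 1
  8+2+1 = B
  C+E = A carry 1
  9+A+1 = 4 carry 1
  6+4+1 = B
  6+F = 5 carry 1
  B+2+1 = E
  B+D = 8 carry 1
  final carry 1
Sum = 0x18E5B4AB98; now AND with 0xD7CDB7016:
  1&0=0, 8&D=8, E&7=6, 5&C=4, B&D=9, 4&B=0, A&7=2, B&0=0, 9&1=1, 8&6=0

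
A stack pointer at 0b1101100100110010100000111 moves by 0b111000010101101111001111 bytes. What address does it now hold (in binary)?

Add column by column in base 2, right to left:
  1+1 = 0 carry 1
  1+1+1 = 1 carry 1
  1+1+1 = 1 carry 1
  0+1+1 = 0 carry 1
  0+0+1 = 1
  0+0 = 0
  0+1 = 1
  0+1 = 1
  1+1 = 0 carry 1
  0+1+1 = 0 carry 1
  1+0+1 = 0 carry 1
  0+1+1 = 0 carry 1
  0+1+1 = 0 carry 1
  1+0+1 = 0 carry 1
  1+1+1 = 1 carry 1
  0+0+1 = 1
  0+1 = 1
  1+0 = 1
  0+0 = 0
  0+0 = 0
  1+0 = 1
  1+1 = 0 carry 1
  0+1+1 = 0 carry 1
  1+1+1 = 1 carry 1
  1+0+1 = 0 carry 1
  final carry 1

0b10100100111100000011010110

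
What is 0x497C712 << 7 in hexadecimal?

7 bits is not a whole number of base-16 digits; in binary: 100100101111100011100010010 << 7 = 1001001011111000111000100100000000.

0x24BE38900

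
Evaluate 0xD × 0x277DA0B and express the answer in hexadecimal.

0x2016128F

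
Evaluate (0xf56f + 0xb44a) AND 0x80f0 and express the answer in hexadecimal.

Add column by column in base 16, right to left:
  f+a = 9 carry 1
  6+4+1 = b
  5+4 = 9
  f+b = a carry 1
  final carry 1
Sum = 0x1a9b9; now AND with 0x80f0:
  1&0=0, a&8=8, 9&0=0, b&f=b, 9&0=0

0x80b0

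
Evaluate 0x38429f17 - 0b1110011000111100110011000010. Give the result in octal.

0o5167551125

0x38429f17 = 0o7020517427 in octal.
0b1110011000111100110011000010 = 0o1630746302 in octal.
Subtract column by column in base 8:
  7-2 → 5
  2-0 → 2
  4-3 → 1
  7-6 → 1
  1-4 → 5 (borrow)
  5-7-1 → 5 (borrow)
  0-0-1 → 7 (borrow)
  2-3-1 → 6 (borrow)
  0-6-1 → 1 (borrow)
  7-1-1 → 5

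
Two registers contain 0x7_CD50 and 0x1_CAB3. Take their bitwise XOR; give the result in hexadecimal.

XOR each hex digit independently (no carries):
  7^1=6, C^C=0, D^A=7, 5^B=E, 0^3=3

0x607E3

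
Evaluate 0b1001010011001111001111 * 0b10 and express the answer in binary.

0b10010100110011110011110

Multiply each base-2 digit by 2, carrying:
  1×2 = 2 → write 0 carry 1
  1×2+1 = 3 → write 1 carry 1
  1×2+1 = 3 → write 1 carry 1
  1×2+1 = 3 → write 1 carry 1
  0×2+1 = 1 → write 1
  0×2 = 0 → write 0
  1×2 = 2 → write 0 carry 1
  1×2+1 = 3 → write 1 carry 1
  1×2+1 = 3 → write 1 carry 1
  1×2+1 = 3 → write 1 carry 1
  0×2+1 = 1 → write 1
  0×2 = 0 → write 0
  1×2 = 2 → write 0 carry 1
  1×2+1 = 3 → write 1 carry 1
  0×2+1 = 1 → write 1
  0×2 = 0 → write 0
  1×2 = 2 → write 0 carry 1
  0×2+1 = 1 → write 1
  1×2 = 2 → write 0 carry 1
  0×2+1 = 1 → write 1
  0×2 = 0 → write 0
  1×2 = 2 → write 0 carry 1
  remaining carry: 1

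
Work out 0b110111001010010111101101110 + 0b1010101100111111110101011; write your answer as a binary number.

0b1000001110111010111100011001

Add column by column in base 2, right to left:
  0+1 = 1
  1+1 = 0 carry 1
  1+0+1 = 0 carry 1
  1+1+1 = 1 carry 1
  0+0+1 = 1
  1+1 = 0 carry 1
  1+0+1 = 0 carry 1
  0+1+1 = 0 carry 1
  1+1+1 = 1 carry 1
  1+1+1 = 1 carry 1
  1+1+1 = 1 carry 1
  1+1+1 = 1 carry 1
  0+1+1 = 0 carry 1
  1+1+1 = 1 carry 1
  0+1+1 = 0 carry 1
  0+0+1 = 1
  1+0 = 1
  0+1 = 1
  1+1 = 0 carry 1
  0+0+1 = 1
  0+1 = 1
  1+0 = 1
  1+1 = 0 carry 1
  1+0+1 = 0 carry 1
  0+1+1 = 0 carry 1
  1+0+1 = 0 carry 1
  1+0+1 = 0 carry 1
  final carry 1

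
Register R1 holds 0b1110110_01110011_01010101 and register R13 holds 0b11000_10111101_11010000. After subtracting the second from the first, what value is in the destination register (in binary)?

0b10111011011010110000101

Subtract column by column in base 2:
  1-0 → 1
  0-0 → 0
  1-0 → 1
  0-0 → 0
  1-1 → 0
  0-0 → 0
  1-1 → 0
  0-1 → 1 (borrow)
  1-1-1 → 1 (borrow)
  1-0-1 → 0
  0-1 → 1 (borrow)
  0-1-1 → 0 (borrow)
  1-1-1 → 1 (borrow)
  1-1-1 → 1 (borrow)
  1-0-1 → 0
  0-1 → 1 (borrow)
  0-0-1 → 1 (borrow)
  1-0-1 → 0
  1-0 → 1
  0-1 → 1 (borrow)
  1-1-1 → 1 (borrow)
  1-0-1 → 0
  1-0 → 1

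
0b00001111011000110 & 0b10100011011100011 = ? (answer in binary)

0b00000011011000010

AND bit by bit (1 only where both bits are 1):
  00001111011000110
& 10100011011100011
= 00000011011000010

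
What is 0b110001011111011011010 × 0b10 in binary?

Multiply each base-2 digit by 2, carrying:
  0×2 = 0 → write 0
  1×2 = 2 → write 0 carry 1
  0×2+1 = 1 → write 1
  1×2 = 2 → write 0 carry 1
  1×2+1 = 3 → write 1 carry 1
  0×2+1 = 1 → write 1
  1×2 = 2 → write 0 carry 1
  1×2+1 = 3 → write 1 carry 1
  0×2+1 = 1 → write 1
  1×2 = 2 → write 0 carry 1
  1×2+1 = 3 → write 1 carry 1
  1×2+1 = 3 → write 1 carry 1
  1×2+1 = 3 → write 1 carry 1
  1×2+1 = 3 → write 1 carry 1
  0×2+1 = 1 → write 1
  1×2 = 2 → write 0 carry 1
  0×2+1 = 1 → write 1
  0×2 = 0 → write 0
  0×2 = 0 → write 0
  1×2 = 2 → write 0 carry 1
  1×2+1 = 3 → write 1 carry 1
  remaining carry: 1

0b1100010111110110110100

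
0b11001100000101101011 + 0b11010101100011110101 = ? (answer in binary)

Add column by column in base 2, right to left:
  1+1 = 0 carry 1
  1+0+1 = 0 carry 1
  0+1+1 = 0 carry 1
  1+0+1 = 0 carry 1
  0+1+1 = 0 carry 1
  1+1+1 = 1 carry 1
  1+1+1 = 1 carry 1
  0+1+1 = 0 carry 1
  1+0+1 = 0 carry 1
  0+0+1 = 1
  0+0 = 0
  0+1 = 1
  0+1 = 1
  0+0 = 0
  1+1 = 0 carry 1
  1+0+1 = 0 carry 1
  0+1+1 = 0 carry 1
  0+0+1 = 1
  1+1 = 0 carry 1
  1+1+1 = 1 carry 1
  final carry 1

0b110100001101001100000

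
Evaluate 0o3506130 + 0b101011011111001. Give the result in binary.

0b11101110001101010001

0o3506130 = 0b11101000110001011000 in binary.
Add column by column in base 2, right to left:
  0+1 = 1
  0+0 = 0
  0+0 = 0
  1+1 = 0 carry 1
  1+1+1 = 1 carry 1
  0+1+1 = 0 carry 1
  1+1+1 = 1 carry 1
  0+1+1 = 0 carry 1
  0+0+1 = 1
  0+1 = 1
  1+1 = 0 carry 1
  1+0+1 = 0 carry 1
  0+1+1 = 0 carry 1
  0+0+1 = 1
  0+1 = 1
  1+0 = 1
  0+0 = 0
  1+0 = 1
  1+0 = 1
  1+0 = 1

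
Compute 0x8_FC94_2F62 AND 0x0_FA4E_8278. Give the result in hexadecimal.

0x0F8040260

AND each hex digit independently (no carries):
  8&0=0, F&F=F, C&A=8, 9&4=0, 4&E=4, 2&8=0, F&2=2, 6&7=6, 2&8=0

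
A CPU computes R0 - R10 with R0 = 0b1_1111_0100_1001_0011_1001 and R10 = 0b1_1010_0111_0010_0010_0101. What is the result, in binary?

0b1001101011100010100

Subtract column by column in base 2:
  1-1 → 0
  0-0 → 0
  0-1 → 1 (borrow)
  1-0-1 → 0
  1-0 → 1
  1-1 → 0
  0-0 → 0
  0-0 → 0
  1-0 → 1
  0-1 → 1 (borrow)
  0-0-1 → 1 (borrow)
  1-0-1 → 0
  0-1 → 1 (borrow)
  0-1-1 → 0 (borrow)
  1-1-1 → 1 (borrow)
  0-0-1 → 1 (borrow)
  1-0-1 → 0
  1-1 → 0
  1-0 → 1
  1-1 → 0
  1-1 → 0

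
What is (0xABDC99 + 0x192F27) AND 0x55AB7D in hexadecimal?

0x450B40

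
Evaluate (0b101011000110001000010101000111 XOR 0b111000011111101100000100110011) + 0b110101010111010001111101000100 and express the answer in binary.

First 0b101011000110001000010101000111 XOR 0b111000011111101100000100110011 = 0b010011011001100100010001110100.
Add column by column in base 2, right to left:
  0+0 = 0
  0+0 = 0
  1+1 = 0 carry 1
  0+0+1 = 1
  1+0 = 1
  1+0 = 1
  1+1 = 0 carry 1
  0+0+1 = 1
  0+1 = 1
  0+1 = 1
  1+1 = 0 carry 1
  0+1+1 = 0 carry 1
  0+1+1 = 0 carry 1
  0+0+1 = 1
  1+0 = 1
  0+0 = 0
  0+1 = 1
  1+0 = 1
  1+1 = 0 carry 1
  0+1+1 = 0 carry 1
  0+1+1 = 0 carry 1
  1+0+1 = 0 carry 1
  1+1+1 = 1 carry 1
  0+0+1 = 1
  1+1 = 0 carry 1
  1+0+1 = 0 carry 1
  0+1+1 = 0 carry 1
  0+0+1 = 1
  1+1 = 0 carry 1
  0+1+1 = 0 carry 1
  final carry 1

0b1001000110000110110001110111000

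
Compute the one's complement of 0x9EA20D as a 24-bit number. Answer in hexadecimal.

Each hex digit d becomes F−d:
  9→6, E→1, A→5, 2→D, 0→F, D→2

0x615DF2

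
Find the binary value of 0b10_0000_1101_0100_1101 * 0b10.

0b1000001101010011010

Multiply each base-2 digit by 2, carrying:
  1×2 = 2 → write 0 carry 1
  0×2+1 = 1 → write 1
  1×2 = 2 → write 0 carry 1
  1×2+1 = 3 → write 1 carry 1
  0×2+1 = 1 → write 1
  0×2 = 0 → write 0
  1×2 = 2 → write 0 carry 1
  0×2+1 = 1 → write 1
  1×2 = 2 → write 0 carry 1
  0×2+1 = 1 → write 1
  1×2 = 2 → write 0 carry 1
  1×2+1 = 3 → write 1 carry 1
  0×2+1 = 1 → write 1
  0×2 = 0 → write 0
  0×2 = 0 → write 0
  0×2 = 0 → write 0
  0×2 = 0 → write 0
  1×2 = 2 → write 0 carry 1
  remaining carry: 1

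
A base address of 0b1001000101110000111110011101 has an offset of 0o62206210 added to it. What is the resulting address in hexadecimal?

0x9E01C25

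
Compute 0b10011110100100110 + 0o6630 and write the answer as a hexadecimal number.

0x14ABE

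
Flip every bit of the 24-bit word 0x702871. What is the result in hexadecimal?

Each hex digit d becomes F−d:
  7→8, 0→F, 2→D, 8→7, 7→8, 1→E

0x8FD78E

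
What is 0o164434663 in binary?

0b1110100100011100110110011

Each octal digit is 3 bits: 1=001 6=110 4=100 4=100 3=011 4=100 6=110 6=110 3=011.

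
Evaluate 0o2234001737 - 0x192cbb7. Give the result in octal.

0x192cbb7 = 0o144545667 in octal.
Subtract column by column in base 8:
  7-7 → 0
  3-6 → 5 (borrow)
  7-6-1 → 0
  1-5 → 4 (borrow)
  0-4-1 → 3 (borrow)
  0-5-1 → 2 (borrow)
  4-4-1 → 7 (borrow)
  3-4-1 → 6 (borrow)
  2-1-1 → 0
  2-0 → 2

0o2067234050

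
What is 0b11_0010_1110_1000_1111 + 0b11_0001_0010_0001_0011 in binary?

Add column by column in base 2, right to left:
  1+1 = 0 carry 1
  1+1+1 = 1 carry 1
  1+0+1 = 0 carry 1
  1+0+1 = 0 carry 1
  0+1+1 = 0 carry 1
  0+0+1 = 1
  0+0 = 0
  1+0 = 1
  0+0 = 0
  1+1 = 0 carry 1
  1+0+1 = 0 carry 1
  1+0+1 = 0 carry 1
  0+1+1 = 0 carry 1
  1+0+1 = 0 carry 1
  0+0+1 = 1
  0+0 = 0
  1+1 = 0 carry 1
  1+1+1 = 1 carry 1
  final carry 1

0b1100100000010100010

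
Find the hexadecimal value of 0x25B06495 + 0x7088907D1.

0x72E396C66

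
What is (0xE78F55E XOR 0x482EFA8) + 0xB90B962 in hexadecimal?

0x168AD458

First 0xE78F55E XOR 0x482EFA8 = 0xAFA1AF6.
Add column by column in base 16, right to left:
  6+2 = 8
  F+6 = 5 carry 1
  A+9+1 = 4 carry 1
  1+B+1 = D
  A+0 = A
  F+9 = 8 carry 1
  A+B+1 = 6 carry 1
  final carry 1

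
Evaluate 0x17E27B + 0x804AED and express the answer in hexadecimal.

0x982D68

Add column by column in base 16, right to left:
  B+D = 8 carry 1
  7+E+1 = 6 carry 1
  2+A+1 = D
  E+4 = 2 carry 1
  7+0+1 = 8
  1+8 = 9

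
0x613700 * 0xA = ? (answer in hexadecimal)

0x3CC2600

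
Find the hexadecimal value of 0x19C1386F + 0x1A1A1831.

0x33DB50A0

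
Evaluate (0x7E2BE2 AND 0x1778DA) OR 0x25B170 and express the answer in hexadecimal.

0x37B9F2

0x7E2BE2 AND 0x1778DA = 0x1628C2.
Then OR with 0x25B170.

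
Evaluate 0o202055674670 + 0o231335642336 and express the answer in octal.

0o433413537226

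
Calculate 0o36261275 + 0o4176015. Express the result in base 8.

Add column by column in base 8, right to left:
  5+5 = 2 carry 1
  7+1+1 = 1 carry 1
  2+0+1 = 3
  1+6 = 7
  6+7 = 5 carry 1
  2+1+1 = 4
  6+4 = 2 carry 1
  3+0+1 = 4

0o42457312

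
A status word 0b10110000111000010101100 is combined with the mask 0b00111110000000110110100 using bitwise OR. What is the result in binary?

OR bit by bit (1 where either bit is 1):
  10110000111000010101100
| 00111110000000110110100
= 10111110111000110111100

0b10111110111000110111100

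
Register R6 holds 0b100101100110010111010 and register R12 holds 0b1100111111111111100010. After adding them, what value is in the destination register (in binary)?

0b10001101100110010011100

Add column by column in base 2, right to left:
  0+0 = 0
  1+1 = 0 carry 1
  0+0+1 = 1
  1+0 = 1
  1+0 = 1
  1+1 = 0 carry 1
  0+1+1 = 0 carry 1
  1+1+1 = 1 carry 1
  0+1+1 = 0 carry 1
  0+1+1 = 0 carry 1
  1+1+1 = 1 carry 1
  1+1+1 = 1 carry 1
  0+1+1 = 0 carry 1
  0+1+1 = 0 carry 1
  1+1+1 = 1 carry 1
  1+1+1 = 1 carry 1
  0+1+1 = 0 carry 1
  1+1+1 = 1 carry 1
  0+0+1 = 1
  0+0 = 0
  1+1 = 0 carry 1
  0+1+1 = 0 carry 1
  final carry 1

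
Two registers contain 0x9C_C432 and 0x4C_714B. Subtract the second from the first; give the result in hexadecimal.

Subtract column by column in base 16:
  2-B → 7 (borrow)
  3-4-1 → E (borrow)
  4-1-1 → 2
  C-7 → 5
  C-C → 0
  9-4 → 5

0x5052E7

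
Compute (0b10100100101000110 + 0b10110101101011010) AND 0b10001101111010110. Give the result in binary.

0b1000010000000

Add column by column in base 2, right to left:
  0+0 = 0
  1+1 = 0 carry 1
  1+0+1 = 0 carry 1
  0+1+1 = 0 carry 1
  0+1+1 = 0 carry 1
  0+0+1 = 1
  1+1 = 0 carry 1
  0+0+1 = 1
  1+1 = 0 carry 1
  0+1+1 = 0 carry 1
  0+0+1 = 1
  1+1 = 0 carry 1
  0+0+1 = 1
  0+1 = 1
  1+1 = 0 carry 1
  0+0+1 = 1
  1+1 = 0 carry 1
  final carry 1
Sum = 0b101011010010100000; now AND with 0b10001101111010110:
  101011010010100000
& 010001101111010110
= 000001000010000000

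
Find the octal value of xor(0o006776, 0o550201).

0o556577

XOR each oct digit independently (no carries):
  0^5=5, 0^5=5, 6^0=6, 7^2=5, 7^0=7, 6^1=7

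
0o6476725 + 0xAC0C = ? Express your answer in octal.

0o6624741

0xAC0C = 0o126014 in octal.
Add column by column in base 8, right to left:
  5+4 = 1 carry 1
  2+1+1 = 4
  7+0 = 7
  6+6 = 4 carry 1
  7+2+1 = 2 carry 1
  4+1+1 = 6
  6+0 = 6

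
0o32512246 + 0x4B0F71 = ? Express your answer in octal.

0x4B0F71 = 0o22607561 in octal.
Add column by column in base 8, right to left:
  6+1 = 7
  4+6 = 2 carry 1
  2+5+1 = 0 carry 1
  2+7+1 = 2 carry 1
  1+0+1 = 2
  5+6 = 3 carry 1
  2+2+1 = 5
  3+2 = 5

0o55322027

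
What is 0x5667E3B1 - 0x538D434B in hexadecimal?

0x2DAA066

Subtract column by column in base 16:
  1-B → 6 (borrow)
  B-4-1 → 6
  3-3 → 0
  E-4 → A
  7-D → A (borrow)
  6-8-1 → D (borrow)
  6-3-1 → 2
  5-5 → 0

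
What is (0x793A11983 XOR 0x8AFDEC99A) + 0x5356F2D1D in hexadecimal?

First 0x793A11983 XOR 0x8AFDEC99A = 0xF3C7FD019.
Add column by column in base 16, right to left:
  9+D = 6 carry 1
  1+1+1 = 3
  0+D = D
  D+2 = F
  F+F = E carry 1
  7+6+1 = E
  C+5 = 1 carry 1
  3+3+1 = 7
  F+5 = 4 carry 1
  final carry 1

0x1471EEFD36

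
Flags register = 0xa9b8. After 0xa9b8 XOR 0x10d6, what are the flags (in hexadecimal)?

0xb96e

XOR each hex digit independently (no carries):
  a^1=b, 9^0=9, b^d=6, 8^6=e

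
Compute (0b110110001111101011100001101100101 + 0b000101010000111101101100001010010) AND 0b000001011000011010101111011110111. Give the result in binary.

Add column by column in base 2, right to left:
  1+0 = 1
  0+1 = 1
  1+0 = 1
  0+0 = 0
  0+1 = 1
  1+0 = 1
  1+1 = 0 carry 1
  0+0+1 = 1
  1+0 = 1
  1+0 = 1
  0+0 = 0
  0+1 = 1
  0+1 = 1
  0+0 = 0
  1+1 = 0 carry 1
  1+1+1 = 1 carry 1
  1+0+1 = 0 carry 1
  0+1+1 = 0 carry 1
  1+1+1 = 1 carry 1
  0+1+1 = 0 carry 1
  1+1+1 = 1 carry 1
  1+0+1 = 0 carry 1
  1+0+1 = 0 carry 1
  1+0+1 = 0 carry 1
  1+0+1 = 0 carry 1
  0+1+1 = 0 carry 1
  0+0+1 = 1
  0+1 = 1
  1+0 = 1
  1+1 = 0 carry 1
  0+0+1 = 1
  1+0 = 1
  1+0 = 1
Sum = 0b111011100000101001001101110110111; now AND with 0b000001011000011010101111011110111:
  111011100000101001001101110110111
& 000001011000011010101111011110111
= 000001000000001000001101010110111

0b1000000001000001101010110111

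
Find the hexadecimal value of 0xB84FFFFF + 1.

0xB8500000

The trailing 5 digits are F (max in base 16), so adding 1 cascades: they roll to 0 and the next digit up increments.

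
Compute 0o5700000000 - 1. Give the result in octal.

0o5677777777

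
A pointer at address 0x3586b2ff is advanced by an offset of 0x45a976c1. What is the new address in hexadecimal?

Add column by column in base 16, right to left:
  f+1 = 0 carry 1
  f+c+1 = c carry 1
  2+6+1 = 9
  b+7 = 2 carry 1
  6+9+1 = 0 carry 1
  8+a+1 = 3 carry 1
  5+5+1 = b
  3+4 = 7

0x7b3029c0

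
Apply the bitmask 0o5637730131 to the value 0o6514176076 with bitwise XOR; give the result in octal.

0o3323646147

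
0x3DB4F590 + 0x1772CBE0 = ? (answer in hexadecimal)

Add column by column in base 16, right to left:
  0+0 = 0
  9+E = 7 carry 1
  5+B+1 = 1 carry 1
  F+C+1 = C carry 1
  4+2+1 = 7
  B+7 = 2 carry 1
  D+7+1 = 5 carry 1
  3+1+1 = 5

0x5527C170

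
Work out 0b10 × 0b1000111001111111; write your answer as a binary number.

0b10001110011111110

Multiply each base-2 digit by 2, carrying:
  1×2 = 2 → write 0 carry 1
  1×2+1 = 3 → write 1 carry 1
  1×2+1 = 3 → write 1 carry 1
  1×2+1 = 3 → write 1 carry 1
  1×2+1 = 3 → write 1 carry 1
  1×2+1 = 3 → write 1 carry 1
  1×2+1 = 3 → write 1 carry 1
  0×2+1 = 1 → write 1
  0×2 = 0 → write 0
  1×2 = 2 → write 0 carry 1
  1×2+1 = 3 → write 1 carry 1
  1×2+1 = 3 → write 1 carry 1
  0×2+1 = 1 → write 1
  0×2 = 0 → write 0
  0×2 = 0 → write 0
  1×2 = 2 → write 0 carry 1
  remaining carry: 1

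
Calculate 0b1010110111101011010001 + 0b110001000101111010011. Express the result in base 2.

0b10001000000011010100100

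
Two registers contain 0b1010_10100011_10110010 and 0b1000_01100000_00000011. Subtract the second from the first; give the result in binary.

0b100100001110101111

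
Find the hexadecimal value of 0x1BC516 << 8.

0x1BC51600

Shifting left by 8 bits = 2 hex digits: append 2 zeros.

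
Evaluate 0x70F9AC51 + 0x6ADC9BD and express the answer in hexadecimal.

Add column by column in base 16, right to left:
  1+D = E
  5+B = 0 carry 1
  C+9+1 = 6 carry 1
  A+C+1 = 7 carry 1
  9+D+1 = 7 carry 1
  F+A+1 = A carry 1
  0+6+1 = 7
  7+0 = 7

0x77A7760E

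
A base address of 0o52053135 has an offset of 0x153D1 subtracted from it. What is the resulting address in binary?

0b101001110000001010001100

0o52053135 = 0b101010000101011001011101 in binary.
0x153D1 = 0b10101001111010001 in binary.
Subtract column by column in base 2:
  1-1 → 0
  0-0 → 0
  1-0 → 1
  1-0 → 1
  1-1 → 0
  0-0 → 0
  1-1 → 0
  0-1 → 1 (borrow)
  0-1-1 → 0 (borrow)
  1-1-1 → 1 (borrow)
  1-0-1 → 0
  0-0 → 0
  1-1 → 0
  0-0 → 0
  1-1 → 0
  0-0 → 0
  0-1 → 1 (borrow)
  0-0-1 → 1 (borrow)
  0-0-1 → 1 (borrow)
  1-0-1 → 0
  0-0 → 0
  1-0 → 1
  0-0 → 0
  1-0 → 1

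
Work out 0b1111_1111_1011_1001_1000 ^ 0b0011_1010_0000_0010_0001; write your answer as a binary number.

0b11000101101110111001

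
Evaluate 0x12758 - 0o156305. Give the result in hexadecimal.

0x4A93

0o156305 = 0xDCC5 in hexadecimal.
Subtract column by column in base 16:
  8-5 → 3
  5-C → 9 (borrow)
  7-C-1 → A (borrow)
  2-D-1 → 4 (borrow)
  1-0-1 → 0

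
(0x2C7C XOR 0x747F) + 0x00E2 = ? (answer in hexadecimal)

0x58E5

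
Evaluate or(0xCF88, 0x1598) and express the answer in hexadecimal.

0xDF98

OR each hex digit independently (no carries):
  C|1=D, F|5=F, 8|9=9, 8|8=8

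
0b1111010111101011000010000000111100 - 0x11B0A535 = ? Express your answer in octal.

0b1111010111101011000010000000111100 = 0o172753020074 in octal.
0x11B0A535 = 0o2154122465 in octal.
Subtract column by column in base 8:
  4-5 → 7 (borrow)
  7-6-1 → 0
  0-4 → 4 (borrow)
  0-2-1 → 5 (borrow)
  2-2-1 → 7 (borrow)
  0-1-1 → 6 (borrow)
  3-4-1 → 6 (borrow)
  5-5-1 → 7 (borrow)
  7-1-1 → 5
  2-2 → 0
  7-0 → 7
  1-0 → 1

0o170576675407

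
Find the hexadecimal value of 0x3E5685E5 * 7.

0x1B45DA943

Multiply each base-16 digit by 7, carrying:
  5×7 = 35 → write 3 carry 2
  E×7+2 = 100 → write 4 carry 6
  5×7+6 = 41 → write 9 carry 2
  8×7+2 = 58 → write A carry 3
  6×7+3 = 45 → write D carry 2
  5×7+2 = 37 → write 5 carry 2
  E×7+2 = 100 → write 4 carry 6
  3×7+6 = 27 → write B carry 1
  remaining carry: 1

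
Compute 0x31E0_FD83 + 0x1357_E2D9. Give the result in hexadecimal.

Add column by column in base 16, right to left:
  3+9 = C
  8+D = 5 carry 1
  D+2+1 = 0 carry 1
  F+E+1 = E carry 1
  0+7+1 = 8
  E+5 = 3 carry 1
  1+3+1 = 5
  3+1 = 4

0x4538E05C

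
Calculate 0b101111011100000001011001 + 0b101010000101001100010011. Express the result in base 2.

0b1011001100001001101101100

Add column by column in base 2, right to left:
  1+1 = 0 carry 1
  0+1+1 = 0 carry 1
  0+0+1 = 1
  1+0 = 1
  1+1 = 0 carry 1
  0+0+1 = 1
  1+0 = 1
  0+0 = 0
  0+1 = 1
  0+1 = 1
  0+0 = 0
  0+0 = 0
  0+1 = 1
  0+0 = 0
  1+1 = 0 carry 1
  1+0+1 = 0 carry 1
  1+0+1 = 0 carry 1
  0+0+1 = 1
  1+0 = 1
  1+1 = 0 carry 1
  1+0+1 = 0 carry 1
  1+1+1 = 1 carry 1
  0+0+1 = 1
  1+1 = 0 carry 1
  final carry 1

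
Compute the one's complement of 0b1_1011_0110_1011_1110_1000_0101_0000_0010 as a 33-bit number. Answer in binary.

0b001001001010000010111101011111101

Invert each bit: 110110110101111101000010100000010 → 001001001010000010111101011111101.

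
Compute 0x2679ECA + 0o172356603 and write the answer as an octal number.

0o424276115

0x2679ECA = 0o231717312 in octal.
Add column by column in base 8, right to left:
  2+3 = 5
  1+0 = 1
  3+6 = 1 carry 1
  7+6+1 = 6 carry 1
  1+5+1 = 7
  7+3 = 2 carry 1
  1+2+1 = 4
  3+7 = 2 carry 1
  2+1+1 = 4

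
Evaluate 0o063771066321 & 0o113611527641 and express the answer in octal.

0o003611026201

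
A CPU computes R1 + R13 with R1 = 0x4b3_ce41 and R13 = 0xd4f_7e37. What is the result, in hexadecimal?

Add column by column in base 16, right to left:
  1+7 = 8
  4+3 = 7
  e+e = c carry 1
  c+7+1 = 4 carry 1
  3+f+1 = 3 carry 1
  b+4+1 = 0 carry 1
  4+d+1 = 2 carry 1
  final carry 1

0x12034c78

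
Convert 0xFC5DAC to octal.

0o77056654

Expand each hex digit to 4 bits: F=1111 C=1100 5=0101 D=1101 A=1010 C=1100.
Group the bits in threes: 111 111 000 101 110 110 101 100 → 77056654.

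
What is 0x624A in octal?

0o61112

Expand each hex digit to 4 bits: 6=0110 2=0010 4=0100 A=1010.
Group the bits in threes: 110 001 001 001 010 → 61112.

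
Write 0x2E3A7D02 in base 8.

Expand each hex digit to 4 bits: 2=0010 E=1110 3=0011 A=1010 7=0111 D=1101 0=0000 2=0010.
Group the bits in threes: 101 110 001 110 100 111 110 100 000 010 → 5616476402.

0o5616476402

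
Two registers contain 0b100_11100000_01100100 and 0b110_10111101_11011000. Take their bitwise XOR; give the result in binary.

XOR bit by bit (1 where the bits differ):
  1001110000001100100
^ 1101011110111011000
= 0100101110110111100

0b0100101110110111100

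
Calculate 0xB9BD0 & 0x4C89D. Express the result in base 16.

0x08890

AND each hex digit independently (no carries):
  B&4=0, 9&C=8, B&8=8, D&9=9, 0&D=0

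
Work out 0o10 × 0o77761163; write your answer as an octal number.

Multiply each base-8 digit by 8, carrying:
  3×8 = 24 → write 0 carry 3
  6×8+3 = 51 → write 3 carry 6
  1×8+6 = 14 → write 6 carry 1
  1×8+1 = 9 → write 1 carry 1
  6×8+1 = 49 → write 1 carry 6
  7×8+6 = 62 → write 6 carry 7
  7×8+7 = 63 → write 7 carry 7
  7×8+7 = 63 → write 7 carry 7
  remaining carry: 7

0o777611630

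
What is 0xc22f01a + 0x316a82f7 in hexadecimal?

Add column by column in base 16, right to left:
  a+7 = 1 carry 1
  1+f+1 = 1 carry 1
  0+2+1 = 3
  f+8 = 7 carry 1
  2+a+1 = d
  2+6 = 8
  c+1 = d
  0+3 = 3

0x3d8d7311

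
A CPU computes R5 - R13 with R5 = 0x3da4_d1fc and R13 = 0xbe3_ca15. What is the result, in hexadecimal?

0x31c107e7

Subtract column by column in base 16:
  c-5 → 7
  f-1 → e
  1-a → 7 (borrow)
  d-c-1 → 0
  4-3 → 1
  a-e → c (borrow)
  d-b-1 → 1
  3-0 → 3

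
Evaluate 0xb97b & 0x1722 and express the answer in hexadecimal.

0x1122

AND each hex digit independently (no carries):
  b&1=1, 9&7=1, 7&2=2, b&2=2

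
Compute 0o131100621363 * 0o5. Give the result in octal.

0o675503727277

Multiply each base-8 digit by 5, carrying:
  3×5 = 15 → write 7 carry 1
  6×5+1 = 31 → write 7 carry 3
  3×5+3 = 18 → write 2 carry 2
  1×5+2 = 7 → write 7
  2×5 = 10 → write 2 carry 1
  6×5+1 = 31 → write 7 carry 3
  0×5+3 = 3 → write 3
  0×5 = 0 → write 0
  1×5 = 5 → write 5
  1×5 = 5 → write 5
  3×5 = 15 → write 7 carry 1
  1×5+1 = 6 → write 6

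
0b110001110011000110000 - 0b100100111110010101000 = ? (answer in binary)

0b1100110100110001000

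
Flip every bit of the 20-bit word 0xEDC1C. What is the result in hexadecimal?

0x123E3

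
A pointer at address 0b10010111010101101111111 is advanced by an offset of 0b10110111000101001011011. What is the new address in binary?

0b101001110011010111011010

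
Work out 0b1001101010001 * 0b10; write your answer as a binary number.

0b10011010100010

Multiply each base-2 digit by 2, carrying:
  1×2 = 2 → write 0 carry 1
  0×2+1 = 1 → write 1
  0×2 = 0 → write 0
  0×2 = 0 → write 0
  1×2 = 2 → write 0 carry 1
  0×2+1 = 1 → write 1
  1×2 = 2 → write 0 carry 1
  0×2+1 = 1 → write 1
  1×2 = 2 → write 0 carry 1
  1×2+1 = 3 → write 1 carry 1
  0×2+1 = 1 → write 1
  0×2 = 0 → write 0
  1×2 = 2 → write 0 carry 1
  remaining carry: 1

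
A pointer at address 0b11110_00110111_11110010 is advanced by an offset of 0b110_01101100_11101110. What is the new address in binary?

Add column by column in base 2, right to left:
  0+0 = 0
  1+1 = 0 carry 1
  0+1+1 = 0 carry 1
  0+1+1 = 0 carry 1
  1+0+1 = 0 carry 1
  1+1+1 = 1 carry 1
  1+1+1 = 1 carry 1
  1+1+1 = 1 carry 1
  1+0+1 = 0 carry 1
  1+0+1 = 0 carry 1
  1+1+1 = 1 carry 1
  0+1+1 = 0 carry 1
  1+0+1 = 0 carry 1
  1+1+1 = 1 carry 1
  0+1+1 = 0 carry 1
  0+0+1 = 1
  0+0 = 0
  1+1 = 0 carry 1
  1+1+1 = 1 carry 1
  1+0+1 = 0 carry 1
  1+0+1 = 0 carry 1
  final carry 1

0b1001001010010011100000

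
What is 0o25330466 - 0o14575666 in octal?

0o10532600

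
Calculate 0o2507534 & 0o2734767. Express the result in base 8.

0o2504524

AND each oct digit independently (no carries):
  2&2=2, 5&7=5, 0&3=0, 7&4=4, 5&7=5, 3&6=2, 4&7=4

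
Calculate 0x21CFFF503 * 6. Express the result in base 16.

0xCADFFBE12

Multiply each base-16 digit by 6, carrying:
  3×6 = 18 → write 2 carry 1
  0×6+1 = 1 → write 1
  5×6 = 30 → write E carry 1
  F×6+1 = 91 → write B carry 5
  F×6+5 = 95 → write F carry 5
  F×6+5 = 95 → write F carry 5
  C×6+5 = 77 → write D carry 4
  1×6+4 = 10 → write A
  2×6 = 12 → write C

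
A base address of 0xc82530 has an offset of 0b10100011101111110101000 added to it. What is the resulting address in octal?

0o106402330

0xc82530 = 0o62022460 in octal.
0b10100011101111110101000 = 0o24357650 in octal.
Add column by column in base 8, right to left:
  0+0 = 0
  6+5 = 3 carry 1
  4+6+1 = 3 carry 1
  2+7+1 = 2 carry 1
  2+5+1 = 0 carry 1
  0+3+1 = 4
  2+4 = 6
  6+2 = 0 carry 1
  final carry 1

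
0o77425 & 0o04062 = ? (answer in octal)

0o04020

AND each oct digit independently (no carries):
  7&0=0, 7&4=4, 4&0=0, 2&6=2, 5&2=0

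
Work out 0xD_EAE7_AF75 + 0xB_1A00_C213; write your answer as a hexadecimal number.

0x1904E87188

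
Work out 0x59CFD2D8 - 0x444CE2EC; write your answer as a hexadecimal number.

0x1582EFEC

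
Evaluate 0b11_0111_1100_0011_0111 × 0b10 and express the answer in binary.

Multiply each base-2 digit by 2, carrying:
  1×2 = 2 → write 0 carry 1
  1×2+1 = 3 → write 1 carry 1
  1×2+1 = 3 → write 1 carry 1
  0×2+1 = 1 → write 1
  1×2 = 2 → write 0 carry 1
  1×2+1 = 3 → write 1 carry 1
  0×2+1 = 1 → write 1
  0×2 = 0 → write 0
  0×2 = 0 → write 0
  0×2 = 0 → write 0
  1×2 = 2 → write 0 carry 1
  1×2+1 = 3 → write 1 carry 1
  1×2+1 = 3 → write 1 carry 1
  1×2+1 = 3 → write 1 carry 1
  1×2+1 = 3 → write 1 carry 1
  0×2+1 = 1 → write 1
  1×2 = 2 → write 0 carry 1
  1×2+1 = 3 → write 1 carry 1
  remaining carry: 1

0b1101111100001101110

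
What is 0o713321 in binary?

0b111001011011010001

Each octal digit is 3 bits: 7=111 1=001 3=011 3=011 2=010 1=001.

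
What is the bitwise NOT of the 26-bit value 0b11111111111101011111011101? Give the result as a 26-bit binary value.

Invert each bit: 11111111111101011111011101 → 00000000000010100000100010.

0b00000000000010100000100010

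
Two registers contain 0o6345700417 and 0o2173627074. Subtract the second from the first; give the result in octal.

Subtract column by column in base 8:
  7-4 → 3
  1-7 → 2 (borrow)
  4-0-1 → 3
  0-7 → 1 (borrow)
  0-2-1 → 5 (borrow)
  7-6-1 → 0
  5-3 → 2
  4-7 → 5 (borrow)
  3-1-1 → 1
  6-2 → 4

0o4152051323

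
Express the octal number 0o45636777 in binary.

0b100101110011110111111111

Each octal digit is 3 bits: 4=100 5=101 6=110 3=011 6=110 7=111 7=111 7=111.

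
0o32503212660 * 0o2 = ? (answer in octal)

Multiply each base-8 digit by 2, carrying:
  0×2 = 0 → write 0
  6×2 = 12 → write 4 carry 1
  6×2+1 = 13 → write 5 carry 1
  2×2+1 = 5 → write 5
  1×2 = 2 → write 2
  2×2 = 4 → write 4
  3×2 = 6 → write 6
  0×2 = 0 → write 0
  5×2 = 10 → write 2 carry 1
  2×2+1 = 5 → write 5
  3×2 = 6 → write 6

0o65206425540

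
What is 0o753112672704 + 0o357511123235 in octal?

Add column by column in base 8, right to left:
  4+5 = 1 carry 1
  0+3+1 = 4
  7+2 = 1 carry 1
  2+3+1 = 6
  7+2 = 1 carry 1
  6+1+1 = 0 carry 1
  2+1+1 = 4
  1+1 = 2
  1+5 = 6
  3+7 = 2 carry 1
  5+5+1 = 3 carry 1
  7+3+1 = 3 carry 1
  final carry 1

0o1332624016141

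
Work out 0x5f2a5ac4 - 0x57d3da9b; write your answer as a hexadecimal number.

Subtract column by column in base 16:
  4-b → 9 (borrow)
  c-9-1 → 2
  a-a → 0
  5-d → 8 (borrow)
  a-3-1 → 6
  2-d → 5 (borrow)
  f-7-1 → 7
  5-5 → 0

0x7568029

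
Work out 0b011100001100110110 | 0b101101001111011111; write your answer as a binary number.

0b111101001111111111

OR bit by bit (1 where either bit is 1):
  011100001100110110
| 101101001111011111
= 111101001111111111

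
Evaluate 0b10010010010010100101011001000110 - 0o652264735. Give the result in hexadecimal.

0x8BA0EC69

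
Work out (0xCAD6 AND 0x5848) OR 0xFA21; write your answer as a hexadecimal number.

0xFA61

0xCAD6 AND 0x5848 = 0x4840.
Then OR with 0xFA21.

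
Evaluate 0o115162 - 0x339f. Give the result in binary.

0o115162 = 0b1001101001110010 in binary.
0x339f = 0b11001110011111 in binary.
Subtract column by column in base 2:
  0-1 → 1 (borrow)
  1-1-1 → 1 (borrow)
  0-1-1 → 0 (borrow)
  0-1-1 → 0 (borrow)
  1-1-1 → 1 (borrow)
  1-0-1 → 0
  1-0 → 1
  0-1 → 1 (borrow)
  0-1-1 → 0 (borrow)
  1-1-1 → 1 (borrow)
  0-0-1 → 1 (borrow)
  1-0-1 → 0
  1-1 → 0
  0-1 → 1 (borrow)
  0-0-1 → 1 (borrow)
  1-0-1 → 0

0b110011011010011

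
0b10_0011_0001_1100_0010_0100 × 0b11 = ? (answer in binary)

Multiply each base-2 digit by 3, carrying:
  0×3 = 0 → write 0
  0×3 = 0 → write 0
  1×3 = 3 → write 1 carry 1
  0×3+1 = 1 → write 1
  0×3 = 0 → write 0
  1×3 = 3 → write 1 carry 1
  0×3+1 = 1 → write 1
  0×3 = 0 → write 0
  0×3 = 0 → write 0
  0×3 = 0 → write 0
  1×3 = 3 → write 1 carry 1
  1×3+1 = 4 → write 0 carry 2
  1×3+2 = 5 → write 1 carry 2
  0×3+2 = 2 → write 0 carry 1
  0×3+1 = 1 → write 1
  0×3 = 0 → write 0
  1×3 = 3 → write 1 carry 1
  1×3+1 = 4 → write 0 carry 2
  0×3+2 = 2 → write 0 carry 1
  0×3+1 = 1 → write 1
  0×3 = 0 → write 0
  1×3 = 3 → write 1 carry 1
  remaining carry: 1

0b11010010101010001101100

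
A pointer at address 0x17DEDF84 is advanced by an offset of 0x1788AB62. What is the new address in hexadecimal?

0x2F678AE6

Add column by column in base 16, right to left:
  4+2 = 6
  8+6 = E
  F+B = A carry 1
  D+A+1 = 8 carry 1
  E+8+1 = 7 carry 1
  D+8+1 = 6 carry 1
  7+7+1 = F
  1+1 = 2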